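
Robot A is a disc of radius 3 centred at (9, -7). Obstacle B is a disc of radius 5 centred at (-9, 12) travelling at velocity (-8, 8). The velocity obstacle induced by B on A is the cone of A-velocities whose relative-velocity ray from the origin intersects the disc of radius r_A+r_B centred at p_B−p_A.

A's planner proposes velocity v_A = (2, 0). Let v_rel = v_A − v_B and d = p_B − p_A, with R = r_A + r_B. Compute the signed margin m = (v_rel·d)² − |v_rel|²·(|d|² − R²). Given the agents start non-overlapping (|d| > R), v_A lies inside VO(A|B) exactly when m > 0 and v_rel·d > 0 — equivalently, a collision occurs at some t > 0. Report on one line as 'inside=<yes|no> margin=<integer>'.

d = (-18, 19),  |d|² = 685;  R = 3+5 = 8,  c = 685−8² = 621
v_rel = (10, -8),  |v_rel|² = 164;  v_rel·d = (10)·(-18) + (-8)·(19) = -332
164·t² + 664·t + 621 = 0  ⇒  m = (-332)² − 164·621 = 8380
m = 8380 > 0,  v_rel·d = -332 < 0  ⇒  outside

inside=no margin=8380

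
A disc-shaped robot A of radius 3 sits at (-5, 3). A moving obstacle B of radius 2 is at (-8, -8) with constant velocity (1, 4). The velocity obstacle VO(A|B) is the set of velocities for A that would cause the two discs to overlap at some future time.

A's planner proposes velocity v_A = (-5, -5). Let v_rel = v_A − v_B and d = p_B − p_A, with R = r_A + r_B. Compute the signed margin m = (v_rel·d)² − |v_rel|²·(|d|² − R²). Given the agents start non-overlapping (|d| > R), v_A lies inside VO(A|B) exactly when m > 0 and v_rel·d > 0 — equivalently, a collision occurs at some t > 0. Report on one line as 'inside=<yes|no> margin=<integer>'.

d = (-3, -11),  |d|² = 130;  R = 3+2 = 5,  c = 130−5² = 105
v_rel = (-6, -9),  |v_rel|² = 117;  v_rel·d = (-6)·(-3) + (-9)·(-11) = 117
117·t² − 234·t + 105 = 0  ⇒  m = 117² − 117·105 = 1404
m = 1404 > 0,  v_rel·d = 117 > 0  ⇒  inside

inside=yes margin=1404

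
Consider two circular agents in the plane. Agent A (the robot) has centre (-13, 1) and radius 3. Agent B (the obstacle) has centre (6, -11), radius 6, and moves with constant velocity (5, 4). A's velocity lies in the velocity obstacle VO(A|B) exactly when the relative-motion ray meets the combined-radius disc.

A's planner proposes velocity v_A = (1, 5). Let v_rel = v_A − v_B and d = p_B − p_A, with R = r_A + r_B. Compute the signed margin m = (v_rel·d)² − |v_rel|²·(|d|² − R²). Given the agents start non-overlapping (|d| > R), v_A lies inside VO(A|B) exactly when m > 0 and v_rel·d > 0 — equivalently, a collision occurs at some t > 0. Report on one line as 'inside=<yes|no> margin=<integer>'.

d = (19, -12),  |d|² = 505;  R = 3+6 = 9,  c = 505−9² = 424
v_rel = (-4, 1),  |v_rel|² = 17;  v_rel·d = (-4)·(19) + (1)·(-12) = -88
17·t² + 176·t + 424 = 0  ⇒  m = (-88)² − 17·424 = 536
m = 536 > 0,  v_rel·d = -88 < 0  ⇒  outside

inside=no margin=536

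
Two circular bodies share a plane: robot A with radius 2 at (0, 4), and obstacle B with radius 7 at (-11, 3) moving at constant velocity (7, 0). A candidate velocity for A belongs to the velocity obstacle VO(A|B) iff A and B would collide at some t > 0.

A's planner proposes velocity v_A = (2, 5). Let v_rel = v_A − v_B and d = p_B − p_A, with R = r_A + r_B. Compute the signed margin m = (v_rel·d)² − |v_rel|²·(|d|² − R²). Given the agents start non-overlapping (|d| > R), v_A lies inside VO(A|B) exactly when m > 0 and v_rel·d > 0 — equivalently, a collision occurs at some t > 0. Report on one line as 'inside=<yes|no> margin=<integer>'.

d = (-11, -1),  |d|² = 122;  R = 2+7 = 9,  c = 122−9² = 41
v_rel = (-5, 5),  |v_rel|² = 50;  v_rel·d = (-5)·(-11) + (5)·(-1) = 50
50·t² − 100·t + 41 = 0  ⇒  m = 50² − 50·41 = 450
m = 450 > 0,  v_rel·d = 50 > 0  ⇒  inside

inside=yes margin=450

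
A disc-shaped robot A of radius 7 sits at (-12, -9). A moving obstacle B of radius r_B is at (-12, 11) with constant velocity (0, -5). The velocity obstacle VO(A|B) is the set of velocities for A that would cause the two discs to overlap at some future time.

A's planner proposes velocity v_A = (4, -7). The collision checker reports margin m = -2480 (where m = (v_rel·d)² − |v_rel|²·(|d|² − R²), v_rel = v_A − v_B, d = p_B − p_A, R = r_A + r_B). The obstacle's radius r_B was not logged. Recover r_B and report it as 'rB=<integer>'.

m = -2480
d = (0, 20);  v_rel = (4, -2),  |v_rel|² = 20
v_rel×d = (4)·(20) − (-2)·(0) = 80
since m = R²·20 − 80²:  R² = (6400 + -2480) / 20 = 196
R = √196 = 14  ⇒  r_B = 14 − 7 = 7

rB=7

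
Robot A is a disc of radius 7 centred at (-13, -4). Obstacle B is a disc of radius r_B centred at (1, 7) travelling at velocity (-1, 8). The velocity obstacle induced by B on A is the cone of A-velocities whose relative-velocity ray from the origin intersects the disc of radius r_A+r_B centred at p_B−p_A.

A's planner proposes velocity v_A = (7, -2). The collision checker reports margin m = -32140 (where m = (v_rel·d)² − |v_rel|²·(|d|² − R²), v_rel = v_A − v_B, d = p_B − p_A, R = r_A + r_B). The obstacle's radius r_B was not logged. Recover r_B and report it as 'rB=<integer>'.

m = -32140
d = (14, 11);  v_rel = (8, -10),  |v_rel|² = 164
v_rel×d = (8)·(11) − (-10)·(14) = 228
since m = R²·164 − 228²:  R² = (51984 + -32140) / 164 = 121
R = √121 = 11  ⇒  r_B = 11 − 7 = 4

rB=4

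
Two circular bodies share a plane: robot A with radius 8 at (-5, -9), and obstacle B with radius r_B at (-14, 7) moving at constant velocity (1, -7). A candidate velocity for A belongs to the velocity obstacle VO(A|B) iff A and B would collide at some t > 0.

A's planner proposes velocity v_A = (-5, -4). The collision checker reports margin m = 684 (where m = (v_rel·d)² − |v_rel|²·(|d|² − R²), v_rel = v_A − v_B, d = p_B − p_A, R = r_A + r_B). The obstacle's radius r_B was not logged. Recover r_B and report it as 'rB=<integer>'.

m = 684
d = (-9, 16);  v_rel = (-6, 3),  |v_rel|² = 45
v_rel×d = (-6)·(16) − (3)·(-9) = -69
since m = R²·45 − (-69)²:  R² = (4761 + 684) / 45 = 121
R = √121 = 11  ⇒  r_B = 11 − 8 = 3

rB=3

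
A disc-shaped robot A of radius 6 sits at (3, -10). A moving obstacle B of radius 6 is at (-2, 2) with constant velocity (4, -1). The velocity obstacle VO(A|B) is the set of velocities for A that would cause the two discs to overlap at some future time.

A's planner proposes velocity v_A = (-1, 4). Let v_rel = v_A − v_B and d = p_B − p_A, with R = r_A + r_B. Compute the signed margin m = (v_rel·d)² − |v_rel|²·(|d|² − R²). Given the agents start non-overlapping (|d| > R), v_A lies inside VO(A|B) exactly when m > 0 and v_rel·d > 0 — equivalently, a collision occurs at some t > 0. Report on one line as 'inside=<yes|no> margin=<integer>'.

d = (-5, 12),  |d|² = 169;  R = 6+6 = 12,  c = 169−12² = 25
v_rel = (-5, 5),  |v_rel|² = 50;  v_rel·d = (-5)·(-5) + (5)·(12) = 85
50·t² − 170·t + 25 = 0  ⇒  m = 85² − 50·25 = 5975
m = 5975 > 0,  v_rel·d = 85 > 0  ⇒  inside

inside=yes margin=5975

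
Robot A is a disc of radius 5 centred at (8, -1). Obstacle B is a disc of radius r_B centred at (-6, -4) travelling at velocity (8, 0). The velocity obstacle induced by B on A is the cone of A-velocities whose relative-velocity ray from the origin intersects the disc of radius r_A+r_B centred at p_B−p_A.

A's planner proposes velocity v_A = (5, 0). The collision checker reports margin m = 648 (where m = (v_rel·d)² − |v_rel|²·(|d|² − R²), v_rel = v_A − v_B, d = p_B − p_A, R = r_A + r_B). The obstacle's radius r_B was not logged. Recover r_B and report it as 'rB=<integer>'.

m = 648
d = (-14, -3);  v_rel = (-3, 0),  |v_rel|² = 9
v_rel×d = (-3)·(-3) − (0)·(-14) = 9
since m = R²·9 − 9²:  R² = (81 + 648) / 9 = 81
R = √81 = 9  ⇒  r_B = 9 − 5 = 4

rB=4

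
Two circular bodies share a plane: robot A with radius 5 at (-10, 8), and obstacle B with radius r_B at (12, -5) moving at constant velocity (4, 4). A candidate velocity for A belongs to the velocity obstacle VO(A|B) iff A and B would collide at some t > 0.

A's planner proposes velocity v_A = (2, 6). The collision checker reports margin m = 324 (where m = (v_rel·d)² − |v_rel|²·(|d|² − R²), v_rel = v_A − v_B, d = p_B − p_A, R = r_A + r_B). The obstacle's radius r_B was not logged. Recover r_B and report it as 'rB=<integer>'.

m = 324
d = (22, -13);  v_rel = (-2, 2),  |v_rel|² = 8
v_rel×d = (-2)·(-13) − (2)·(22) = -18
since m = R²·8 − (-18)²:  R² = (324 + 324) / 8 = 81
R = √81 = 9  ⇒  r_B = 9 − 5 = 4

rB=4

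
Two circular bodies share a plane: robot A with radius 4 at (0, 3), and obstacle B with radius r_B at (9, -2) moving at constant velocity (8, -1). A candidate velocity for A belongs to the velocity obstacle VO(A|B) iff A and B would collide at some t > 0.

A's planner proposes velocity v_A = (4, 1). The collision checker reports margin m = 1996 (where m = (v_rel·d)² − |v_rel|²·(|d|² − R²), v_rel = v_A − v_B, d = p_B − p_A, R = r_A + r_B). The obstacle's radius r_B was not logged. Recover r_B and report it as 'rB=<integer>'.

m = 1996
d = (9, -5);  v_rel = (-4, 2),  |v_rel|² = 20
v_rel×d = (-4)·(-5) − (2)·(9) = 2
since m = R²·20 − 2²:  R² = (4 + 1996) / 20 = 100
R = √100 = 10  ⇒  r_B = 10 − 4 = 6

rB=6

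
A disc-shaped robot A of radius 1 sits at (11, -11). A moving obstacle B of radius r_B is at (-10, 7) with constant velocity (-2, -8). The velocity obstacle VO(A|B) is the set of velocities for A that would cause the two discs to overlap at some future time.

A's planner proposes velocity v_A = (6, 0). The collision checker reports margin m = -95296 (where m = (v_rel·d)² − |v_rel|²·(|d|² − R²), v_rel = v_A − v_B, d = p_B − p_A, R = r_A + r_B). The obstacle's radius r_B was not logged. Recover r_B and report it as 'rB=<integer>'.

m = -95296
d = (-21, 18);  v_rel = (8, 8),  |v_rel|² = 128
v_rel×d = (8)·(18) − (8)·(-21) = 312
since m = R²·128 − 312²:  R² = (97344 + -95296) / 128 = 16
R = √16 = 4  ⇒  r_B = 4 − 1 = 3

rB=3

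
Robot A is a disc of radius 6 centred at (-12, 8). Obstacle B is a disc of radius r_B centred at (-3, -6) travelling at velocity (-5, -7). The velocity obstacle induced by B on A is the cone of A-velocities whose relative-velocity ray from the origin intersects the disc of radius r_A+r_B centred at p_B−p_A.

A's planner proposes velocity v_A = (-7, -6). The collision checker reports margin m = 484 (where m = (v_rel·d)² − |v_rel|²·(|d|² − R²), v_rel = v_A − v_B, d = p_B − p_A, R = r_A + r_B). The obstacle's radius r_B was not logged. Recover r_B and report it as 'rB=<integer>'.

m = 484
d = (9, -14);  v_rel = (-2, 1),  |v_rel|² = 5
v_rel×d = (-2)·(-14) − (1)·(9) = 19
since m = R²·5 − 19²:  R² = (361 + 484) / 5 = 169
R = √169 = 13  ⇒  r_B = 13 − 6 = 7

rB=7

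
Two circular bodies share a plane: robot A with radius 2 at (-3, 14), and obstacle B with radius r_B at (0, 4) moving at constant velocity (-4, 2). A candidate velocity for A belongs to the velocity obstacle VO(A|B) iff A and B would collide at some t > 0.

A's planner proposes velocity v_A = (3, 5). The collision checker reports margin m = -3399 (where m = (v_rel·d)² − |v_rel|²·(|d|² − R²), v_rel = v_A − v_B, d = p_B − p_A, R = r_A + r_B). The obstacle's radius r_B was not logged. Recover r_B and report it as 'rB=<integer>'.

m = -3399
d = (3, -10);  v_rel = (7, 3),  |v_rel|² = 58
v_rel×d = (7)·(-10) − (3)·(3) = -79
since m = R²·58 − (-79)²:  R² = (6241 + -3399) / 58 = 49
R = √49 = 7  ⇒  r_B = 7 − 2 = 5

rB=5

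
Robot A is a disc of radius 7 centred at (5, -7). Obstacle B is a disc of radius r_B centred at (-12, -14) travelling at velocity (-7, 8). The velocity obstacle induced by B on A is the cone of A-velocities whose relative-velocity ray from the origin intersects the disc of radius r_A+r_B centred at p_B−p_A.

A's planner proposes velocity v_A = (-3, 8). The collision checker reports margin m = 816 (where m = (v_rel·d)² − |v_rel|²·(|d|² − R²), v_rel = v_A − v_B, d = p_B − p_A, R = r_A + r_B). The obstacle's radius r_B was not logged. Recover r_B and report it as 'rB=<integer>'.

m = 816
d = (-17, -7);  v_rel = (4, 0),  |v_rel|² = 16
v_rel×d = (4)·(-7) − (0)·(-17) = -28
since m = R²·16 − (-28)²:  R² = (784 + 816) / 16 = 100
R = √100 = 10  ⇒  r_B = 10 − 7 = 3

rB=3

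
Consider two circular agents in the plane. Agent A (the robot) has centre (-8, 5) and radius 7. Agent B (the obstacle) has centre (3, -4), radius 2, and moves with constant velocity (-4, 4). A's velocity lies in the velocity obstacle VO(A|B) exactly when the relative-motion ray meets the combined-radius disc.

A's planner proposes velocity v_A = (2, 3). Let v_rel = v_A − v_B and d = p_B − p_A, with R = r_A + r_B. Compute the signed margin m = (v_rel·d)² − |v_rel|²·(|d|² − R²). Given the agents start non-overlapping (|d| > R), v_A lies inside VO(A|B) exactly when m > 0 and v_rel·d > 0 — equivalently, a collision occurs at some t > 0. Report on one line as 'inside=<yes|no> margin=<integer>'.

d = (11, -9),  |d|² = 202;  R = 7+2 = 9,  c = 202−9² = 121
v_rel = (6, -1),  |v_rel|² = 37;  v_rel·d = (6)·(11) + (-1)·(-9) = 75
37·t² − 150·t + 121 = 0  ⇒  m = 75² − 37·121 = 1148
m = 1148 > 0,  v_rel·d = 75 > 0  ⇒  inside

inside=yes margin=1148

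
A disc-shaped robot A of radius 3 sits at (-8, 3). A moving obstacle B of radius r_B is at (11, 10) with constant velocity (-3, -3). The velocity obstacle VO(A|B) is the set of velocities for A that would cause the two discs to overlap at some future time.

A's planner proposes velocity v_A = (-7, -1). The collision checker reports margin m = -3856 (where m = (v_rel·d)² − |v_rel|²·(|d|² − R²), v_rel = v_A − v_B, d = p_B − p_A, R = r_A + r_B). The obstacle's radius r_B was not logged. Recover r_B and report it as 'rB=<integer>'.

m = -3856
d = (19, 7);  v_rel = (-4, 2),  |v_rel|² = 20
v_rel×d = (-4)·(7) − (2)·(19) = -66
since m = R²·20 − (-66)²:  R² = (4356 + -3856) / 20 = 25
R = √25 = 5  ⇒  r_B = 5 − 3 = 2

rB=2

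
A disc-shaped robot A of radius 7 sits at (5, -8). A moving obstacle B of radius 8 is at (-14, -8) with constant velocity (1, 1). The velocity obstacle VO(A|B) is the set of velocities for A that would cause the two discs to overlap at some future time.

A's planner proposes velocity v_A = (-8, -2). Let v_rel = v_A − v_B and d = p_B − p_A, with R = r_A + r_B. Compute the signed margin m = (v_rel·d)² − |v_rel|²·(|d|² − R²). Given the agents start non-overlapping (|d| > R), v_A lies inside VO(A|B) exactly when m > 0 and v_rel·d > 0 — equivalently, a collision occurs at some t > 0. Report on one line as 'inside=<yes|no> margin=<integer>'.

d = (-19, 0),  |d|² = 361;  R = 7+8 = 15,  c = 361−15² = 136
v_rel = (-9, -3),  |v_rel|² = 90;  v_rel·d = (-9)·(-19) + (-3)·(0) = 171
90·t² − 342·t + 136 = 0  ⇒  m = 171² − 90·136 = 17001
m = 17001 > 0,  v_rel·d = 171 > 0  ⇒  inside

inside=yes margin=17001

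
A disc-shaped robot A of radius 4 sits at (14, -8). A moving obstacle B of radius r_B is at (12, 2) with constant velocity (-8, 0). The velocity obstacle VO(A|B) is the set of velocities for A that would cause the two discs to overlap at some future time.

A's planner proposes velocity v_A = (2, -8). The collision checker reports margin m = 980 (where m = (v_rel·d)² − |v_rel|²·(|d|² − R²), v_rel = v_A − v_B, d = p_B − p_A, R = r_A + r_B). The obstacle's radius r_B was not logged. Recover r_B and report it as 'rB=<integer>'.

m = 980
d = (-2, 10);  v_rel = (10, -8),  |v_rel|² = 164
v_rel×d = (10)·(10) − (-8)·(-2) = 84
since m = R²·164 − 84²:  R² = (7056 + 980) / 164 = 49
R = √49 = 7  ⇒  r_B = 7 − 4 = 3

rB=3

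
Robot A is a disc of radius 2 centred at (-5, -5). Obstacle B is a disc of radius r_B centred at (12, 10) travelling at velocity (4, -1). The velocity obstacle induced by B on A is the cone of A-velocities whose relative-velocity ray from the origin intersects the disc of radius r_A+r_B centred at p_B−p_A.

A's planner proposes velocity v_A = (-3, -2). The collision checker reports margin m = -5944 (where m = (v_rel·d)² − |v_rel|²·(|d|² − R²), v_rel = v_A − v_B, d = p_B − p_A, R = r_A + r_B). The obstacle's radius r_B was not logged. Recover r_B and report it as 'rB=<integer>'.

m = -5944
d = (17, 15);  v_rel = (-7, -1),  |v_rel|² = 50
v_rel×d = (-7)·(15) − (-1)·(17) = -88
since m = R²·50 − (-88)²:  R² = (7744 + -5944) / 50 = 36
R = √36 = 6  ⇒  r_B = 6 − 2 = 4

rB=4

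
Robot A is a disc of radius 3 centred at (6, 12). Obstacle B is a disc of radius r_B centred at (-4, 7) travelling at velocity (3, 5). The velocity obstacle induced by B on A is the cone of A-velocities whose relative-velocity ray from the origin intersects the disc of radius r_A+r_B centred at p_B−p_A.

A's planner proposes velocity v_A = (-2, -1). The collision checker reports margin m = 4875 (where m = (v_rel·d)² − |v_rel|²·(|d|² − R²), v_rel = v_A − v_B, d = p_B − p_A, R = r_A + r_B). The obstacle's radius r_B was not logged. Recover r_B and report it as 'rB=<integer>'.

m = 4875
d = (-10, -5);  v_rel = (-5, -6),  |v_rel|² = 61
v_rel×d = (-5)·(-5) − (-6)·(-10) = -35
since m = R²·61 − (-35)²:  R² = (1225 + 4875) / 61 = 100
R = √100 = 10  ⇒  r_B = 10 − 3 = 7

rB=7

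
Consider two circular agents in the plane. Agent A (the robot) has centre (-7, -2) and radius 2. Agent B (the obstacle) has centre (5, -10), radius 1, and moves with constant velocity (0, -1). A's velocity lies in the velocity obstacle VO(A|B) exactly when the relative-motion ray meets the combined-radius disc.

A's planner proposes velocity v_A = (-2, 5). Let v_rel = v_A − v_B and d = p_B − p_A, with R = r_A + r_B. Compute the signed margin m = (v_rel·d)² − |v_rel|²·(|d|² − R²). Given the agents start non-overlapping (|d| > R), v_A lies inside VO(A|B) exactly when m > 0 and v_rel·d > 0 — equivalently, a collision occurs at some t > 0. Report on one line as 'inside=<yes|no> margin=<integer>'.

d = (12, -8),  |d|² = 208;  R = 2+1 = 3,  c = 208−3² = 199
v_rel = (-2, 6),  |v_rel|² = 40;  v_rel·d = (-2)·(12) + (6)·(-8) = -72
40·t² + 144·t + 199 = 0  ⇒  m = (-72)² − 40·199 = -2776
m = -2776 < 0,  v_rel·d = -72 < 0  ⇒  outside

inside=no margin=-2776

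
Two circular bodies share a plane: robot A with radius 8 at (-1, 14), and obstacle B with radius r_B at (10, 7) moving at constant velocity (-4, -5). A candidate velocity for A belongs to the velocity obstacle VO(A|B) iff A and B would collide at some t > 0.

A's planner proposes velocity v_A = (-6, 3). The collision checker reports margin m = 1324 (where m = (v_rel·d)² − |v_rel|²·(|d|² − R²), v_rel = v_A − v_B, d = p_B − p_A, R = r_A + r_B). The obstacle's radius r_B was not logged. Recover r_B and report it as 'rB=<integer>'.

m = 1324
d = (11, -7);  v_rel = (-2, 8),  |v_rel|² = 68
v_rel×d = (-2)·(-7) − (8)·(11) = -74
since m = R²·68 − (-74)²:  R² = (5476 + 1324) / 68 = 100
R = √100 = 10  ⇒  r_B = 10 − 8 = 2

rB=2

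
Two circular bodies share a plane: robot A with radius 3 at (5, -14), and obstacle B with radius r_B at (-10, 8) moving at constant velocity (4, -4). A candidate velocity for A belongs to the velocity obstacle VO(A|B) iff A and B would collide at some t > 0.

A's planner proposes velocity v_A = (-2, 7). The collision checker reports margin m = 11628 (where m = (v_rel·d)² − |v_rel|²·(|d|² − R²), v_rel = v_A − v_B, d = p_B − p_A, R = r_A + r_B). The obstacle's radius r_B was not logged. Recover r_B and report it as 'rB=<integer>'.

m = 11628
d = (-15, 22);  v_rel = (-6, 11),  |v_rel|² = 157
v_rel×d = (-6)·(22) − (11)·(-15) = 33
since m = R²·157 − 33²:  R² = (1089 + 11628) / 157 = 81
R = √81 = 9  ⇒  r_B = 9 − 3 = 6

rB=6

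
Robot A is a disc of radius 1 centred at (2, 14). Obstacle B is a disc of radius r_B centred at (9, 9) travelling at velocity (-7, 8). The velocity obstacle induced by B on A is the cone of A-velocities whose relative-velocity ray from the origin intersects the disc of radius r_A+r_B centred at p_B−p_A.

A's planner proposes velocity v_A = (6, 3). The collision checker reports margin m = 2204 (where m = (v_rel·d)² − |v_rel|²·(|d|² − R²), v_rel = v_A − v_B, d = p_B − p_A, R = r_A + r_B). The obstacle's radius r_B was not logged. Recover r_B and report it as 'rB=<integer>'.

m = 2204
d = (7, -5);  v_rel = (13, -5),  |v_rel|² = 194
v_rel×d = (13)·(-5) − (-5)·(7) = -30
since m = R²·194 − (-30)²:  R² = (900 + 2204) / 194 = 16
R = √16 = 4  ⇒  r_B = 4 − 1 = 3

rB=3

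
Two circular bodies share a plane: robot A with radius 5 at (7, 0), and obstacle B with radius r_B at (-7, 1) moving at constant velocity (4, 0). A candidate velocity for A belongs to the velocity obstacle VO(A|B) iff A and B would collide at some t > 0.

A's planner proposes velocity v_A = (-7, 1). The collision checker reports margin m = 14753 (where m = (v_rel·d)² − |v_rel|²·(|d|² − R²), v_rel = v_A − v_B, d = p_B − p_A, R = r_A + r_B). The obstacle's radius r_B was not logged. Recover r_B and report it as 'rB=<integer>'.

m = 14753
d = (-14, 1);  v_rel = (-11, 1),  |v_rel|² = 122
v_rel×d = (-11)·(1) − (1)·(-14) = 3
since m = R²·122 − 3²:  R² = (9 + 14753) / 122 = 121
R = √121 = 11  ⇒  r_B = 11 − 5 = 6

rB=6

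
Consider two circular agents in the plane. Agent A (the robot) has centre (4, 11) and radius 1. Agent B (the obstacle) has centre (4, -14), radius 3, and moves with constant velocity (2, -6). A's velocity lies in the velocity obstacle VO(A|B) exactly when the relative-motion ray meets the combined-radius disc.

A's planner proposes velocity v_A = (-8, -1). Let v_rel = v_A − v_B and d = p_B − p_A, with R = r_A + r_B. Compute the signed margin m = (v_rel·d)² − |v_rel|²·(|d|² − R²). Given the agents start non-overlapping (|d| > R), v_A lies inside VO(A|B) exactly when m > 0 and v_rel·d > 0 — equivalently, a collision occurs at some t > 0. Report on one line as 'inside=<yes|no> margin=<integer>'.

d = (0, -25),  |d|² = 625;  R = 1+3 = 4,  c = 625−4² = 609
v_rel = (-10, 5),  |v_rel|² = 125;  v_rel·d = (-10)·(0) + (5)·(-25) = -125
125·t² + 250·t + 609 = 0  ⇒  m = (-125)² − 125·609 = -60500
m = -60500 < 0,  v_rel·d = -125 < 0  ⇒  outside

inside=no margin=-60500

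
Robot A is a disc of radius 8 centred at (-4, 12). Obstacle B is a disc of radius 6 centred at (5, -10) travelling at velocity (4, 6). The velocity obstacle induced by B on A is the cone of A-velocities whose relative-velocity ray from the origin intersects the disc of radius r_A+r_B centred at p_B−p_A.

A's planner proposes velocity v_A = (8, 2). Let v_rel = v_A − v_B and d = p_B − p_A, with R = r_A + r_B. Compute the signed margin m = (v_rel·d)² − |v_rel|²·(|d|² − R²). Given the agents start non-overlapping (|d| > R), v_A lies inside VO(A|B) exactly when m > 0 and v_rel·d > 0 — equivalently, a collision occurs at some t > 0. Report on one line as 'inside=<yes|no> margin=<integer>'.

d = (9, -22),  |d|² = 565;  R = 8+6 = 14,  c = 565−14² = 369
v_rel = (4, -4),  |v_rel|² = 32;  v_rel·d = (4)·(9) + (-4)·(-22) = 124
32·t² − 248·t + 369 = 0  ⇒  m = 124² − 32·369 = 3568
m = 3568 > 0,  v_rel·d = 124 > 0  ⇒  inside

inside=yes margin=3568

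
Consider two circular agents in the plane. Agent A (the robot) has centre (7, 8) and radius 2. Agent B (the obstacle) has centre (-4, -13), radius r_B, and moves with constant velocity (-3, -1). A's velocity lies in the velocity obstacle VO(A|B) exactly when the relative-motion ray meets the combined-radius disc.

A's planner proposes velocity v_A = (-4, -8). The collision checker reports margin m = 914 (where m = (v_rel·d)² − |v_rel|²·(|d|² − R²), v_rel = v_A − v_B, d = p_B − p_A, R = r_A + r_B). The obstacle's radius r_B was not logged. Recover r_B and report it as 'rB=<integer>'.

m = 914
d = (-11, -21);  v_rel = (-1, -7),  |v_rel|² = 50
v_rel×d = (-1)·(-21) − (-7)·(-11) = -56
since m = R²·50 − (-56)²:  R² = (3136 + 914) / 50 = 81
R = √81 = 9  ⇒  r_B = 9 − 2 = 7

rB=7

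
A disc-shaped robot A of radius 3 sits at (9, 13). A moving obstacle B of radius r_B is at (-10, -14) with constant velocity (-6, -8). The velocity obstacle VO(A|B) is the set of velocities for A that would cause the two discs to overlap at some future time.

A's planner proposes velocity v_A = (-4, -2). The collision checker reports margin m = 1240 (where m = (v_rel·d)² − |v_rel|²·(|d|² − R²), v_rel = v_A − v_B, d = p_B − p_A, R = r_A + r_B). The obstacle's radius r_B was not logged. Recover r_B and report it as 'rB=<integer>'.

m = 1240
d = (-19, -27);  v_rel = (2, 6),  |v_rel|² = 40
v_rel×d = (2)·(-27) − (6)·(-19) = 60
since m = R²·40 − 60²:  R² = (3600 + 1240) / 40 = 121
R = √121 = 11  ⇒  r_B = 11 − 3 = 8

rB=8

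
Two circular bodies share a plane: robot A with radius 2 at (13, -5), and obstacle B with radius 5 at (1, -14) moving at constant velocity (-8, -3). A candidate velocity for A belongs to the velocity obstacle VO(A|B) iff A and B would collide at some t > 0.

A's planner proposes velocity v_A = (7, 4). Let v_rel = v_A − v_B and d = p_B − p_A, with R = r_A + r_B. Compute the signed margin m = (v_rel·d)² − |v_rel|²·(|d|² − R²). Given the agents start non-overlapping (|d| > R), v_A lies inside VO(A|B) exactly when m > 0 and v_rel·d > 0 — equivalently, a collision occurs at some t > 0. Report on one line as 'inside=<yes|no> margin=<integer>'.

d = (-12, -9),  |d|² = 225;  R = 2+5 = 7,  c = 225−7² = 176
v_rel = (15, 7),  |v_rel|² = 274;  v_rel·d = (15)·(-12) + (7)·(-9) = -243
274·t² + 486·t + 176 = 0  ⇒  m = (-243)² − 274·176 = 10825
m = 10825 > 0,  v_rel·d = -243 < 0  ⇒  outside

inside=no margin=10825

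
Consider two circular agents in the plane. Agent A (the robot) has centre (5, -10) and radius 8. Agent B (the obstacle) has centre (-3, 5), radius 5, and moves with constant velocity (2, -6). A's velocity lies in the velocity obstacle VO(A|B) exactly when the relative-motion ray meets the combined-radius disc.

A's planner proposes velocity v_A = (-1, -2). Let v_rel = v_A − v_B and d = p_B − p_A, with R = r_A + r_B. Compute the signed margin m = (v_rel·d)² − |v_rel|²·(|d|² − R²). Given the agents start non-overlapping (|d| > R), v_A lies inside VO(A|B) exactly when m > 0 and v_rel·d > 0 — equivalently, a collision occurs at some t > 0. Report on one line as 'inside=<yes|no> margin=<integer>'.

d = (-8, 15),  |d|² = 289;  R = 8+5 = 13,  c = 289−13² = 120
v_rel = (-3, 4),  |v_rel|² = 25;  v_rel·d = (-3)·(-8) + (4)·(15) = 84
25·t² − 168·t + 120 = 0  ⇒  m = 84² − 25·120 = 4056
m = 4056 > 0,  v_rel·d = 84 > 0  ⇒  inside

inside=yes margin=4056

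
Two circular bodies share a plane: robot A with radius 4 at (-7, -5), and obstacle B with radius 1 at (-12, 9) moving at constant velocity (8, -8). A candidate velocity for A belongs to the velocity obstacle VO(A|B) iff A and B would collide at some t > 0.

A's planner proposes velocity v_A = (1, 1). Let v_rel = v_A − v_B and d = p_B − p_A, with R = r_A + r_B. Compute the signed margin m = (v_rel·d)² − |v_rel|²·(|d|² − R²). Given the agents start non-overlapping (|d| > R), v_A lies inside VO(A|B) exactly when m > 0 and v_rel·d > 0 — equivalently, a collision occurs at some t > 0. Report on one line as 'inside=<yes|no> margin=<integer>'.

d = (-5, 14),  |d|² = 221;  R = 4+1 = 5,  c = 221−5² = 196
v_rel = (-7, 9),  |v_rel|² = 130;  v_rel·d = (-7)·(-5) + (9)·(14) = 161
130·t² − 322·t + 196 = 0  ⇒  m = 161² − 130·196 = 441
m = 441 > 0,  v_rel·d = 161 > 0  ⇒  inside

inside=yes margin=441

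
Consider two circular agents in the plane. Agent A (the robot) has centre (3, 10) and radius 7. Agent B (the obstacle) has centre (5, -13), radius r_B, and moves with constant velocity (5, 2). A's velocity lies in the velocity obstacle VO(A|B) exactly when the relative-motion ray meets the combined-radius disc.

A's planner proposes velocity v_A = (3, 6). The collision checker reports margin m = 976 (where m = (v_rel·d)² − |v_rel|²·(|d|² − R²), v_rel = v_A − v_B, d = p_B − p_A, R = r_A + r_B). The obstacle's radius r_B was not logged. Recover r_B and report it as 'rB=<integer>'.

m = 976
d = (2, -23);  v_rel = (-2, 4),  |v_rel|² = 20
v_rel×d = (-2)·(-23) − (4)·(2) = 38
since m = R²·20 − 38²:  R² = (1444 + 976) / 20 = 121
R = √121 = 11  ⇒  r_B = 11 − 7 = 4

rB=4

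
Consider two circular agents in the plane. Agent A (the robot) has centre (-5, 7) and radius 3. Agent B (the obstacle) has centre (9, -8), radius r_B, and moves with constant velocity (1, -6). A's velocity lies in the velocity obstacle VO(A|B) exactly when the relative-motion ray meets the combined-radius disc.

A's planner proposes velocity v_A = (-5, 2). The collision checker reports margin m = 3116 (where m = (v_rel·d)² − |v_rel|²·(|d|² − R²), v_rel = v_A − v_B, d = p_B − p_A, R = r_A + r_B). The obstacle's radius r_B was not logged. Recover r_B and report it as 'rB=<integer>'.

m = 3116
d = (14, -15);  v_rel = (-6, 8),  |v_rel|² = 100
v_rel×d = (-6)·(-15) − (8)·(14) = -22
since m = R²·100 − (-22)²:  R² = (484 + 3116) / 100 = 36
R = √36 = 6  ⇒  r_B = 6 − 3 = 3

rB=3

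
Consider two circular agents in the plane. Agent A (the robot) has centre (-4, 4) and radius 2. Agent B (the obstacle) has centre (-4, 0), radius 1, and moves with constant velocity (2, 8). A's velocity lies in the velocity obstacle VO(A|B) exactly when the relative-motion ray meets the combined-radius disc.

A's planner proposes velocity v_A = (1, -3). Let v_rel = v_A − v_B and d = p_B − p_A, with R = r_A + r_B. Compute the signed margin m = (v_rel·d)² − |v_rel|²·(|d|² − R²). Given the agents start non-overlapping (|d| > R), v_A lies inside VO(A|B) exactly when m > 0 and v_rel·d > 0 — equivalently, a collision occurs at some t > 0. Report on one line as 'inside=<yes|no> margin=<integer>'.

d = (0, -4),  |d|² = 16;  R = 2+1 = 3,  c = 16−3² = 7
v_rel = (-1, -11),  |v_rel|² = 122;  v_rel·d = (-1)·(0) + (-11)·(-4) = 44
122·t² − 88·t + 7 = 0  ⇒  m = 44² − 122·7 = 1082
m = 1082 > 0,  v_rel·d = 44 > 0  ⇒  inside

inside=yes margin=1082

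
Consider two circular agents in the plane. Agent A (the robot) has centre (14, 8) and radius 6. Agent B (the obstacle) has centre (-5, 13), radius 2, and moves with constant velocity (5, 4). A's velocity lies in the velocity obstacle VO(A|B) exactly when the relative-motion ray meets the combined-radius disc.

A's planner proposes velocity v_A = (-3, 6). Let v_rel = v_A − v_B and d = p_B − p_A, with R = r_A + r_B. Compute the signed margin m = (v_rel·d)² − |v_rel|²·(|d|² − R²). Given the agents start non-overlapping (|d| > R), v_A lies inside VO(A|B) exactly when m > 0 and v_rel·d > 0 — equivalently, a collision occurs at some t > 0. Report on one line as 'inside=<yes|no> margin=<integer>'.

d = (-19, 5),  |d|² = 386;  R = 6+2 = 8,  c = 386−8² = 322
v_rel = (-8, 2),  |v_rel|² = 68;  v_rel·d = (-8)·(-19) + (2)·(5) = 162
68·t² − 324·t + 322 = 0  ⇒  m = 162² − 68·322 = 4348
m = 4348 > 0,  v_rel·d = 162 > 0  ⇒  inside

inside=yes margin=4348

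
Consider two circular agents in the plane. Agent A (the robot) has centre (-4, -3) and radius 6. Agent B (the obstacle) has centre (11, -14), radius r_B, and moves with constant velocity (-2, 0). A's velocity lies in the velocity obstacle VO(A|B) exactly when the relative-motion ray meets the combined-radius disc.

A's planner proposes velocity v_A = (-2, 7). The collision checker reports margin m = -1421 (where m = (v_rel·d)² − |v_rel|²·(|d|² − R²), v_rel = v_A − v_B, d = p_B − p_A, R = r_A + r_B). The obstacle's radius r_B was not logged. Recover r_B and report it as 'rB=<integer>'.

m = -1421
d = (15, -11);  v_rel = (0, 7),  |v_rel|² = 49
v_rel×d = (0)·(-11) − (7)·(15) = -105
since m = R²·49 − (-105)²:  R² = (11025 + -1421) / 49 = 196
R = √196 = 14  ⇒  r_B = 14 − 6 = 8

rB=8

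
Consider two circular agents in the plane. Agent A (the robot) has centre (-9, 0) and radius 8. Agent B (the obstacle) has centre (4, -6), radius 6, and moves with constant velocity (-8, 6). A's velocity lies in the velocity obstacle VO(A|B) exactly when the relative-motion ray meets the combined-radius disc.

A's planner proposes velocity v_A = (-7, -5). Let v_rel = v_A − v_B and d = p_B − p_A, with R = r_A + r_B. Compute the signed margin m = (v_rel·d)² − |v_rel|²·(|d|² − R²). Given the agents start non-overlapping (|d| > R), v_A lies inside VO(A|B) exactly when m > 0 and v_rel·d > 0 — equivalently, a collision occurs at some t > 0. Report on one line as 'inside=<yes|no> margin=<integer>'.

d = (13, -6),  |d|² = 205;  R = 8+6 = 14,  c = 205−14² = 9
v_rel = (1, -11),  |v_rel|² = 122;  v_rel·d = (1)·(13) + (-11)·(-6) = 79
122·t² − 158·t + 9 = 0  ⇒  m = 79² − 122·9 = 5143
m = 5143 > 0,  v_rel·d = 79 > 0  ⇒  inside

inside=yes margin=5143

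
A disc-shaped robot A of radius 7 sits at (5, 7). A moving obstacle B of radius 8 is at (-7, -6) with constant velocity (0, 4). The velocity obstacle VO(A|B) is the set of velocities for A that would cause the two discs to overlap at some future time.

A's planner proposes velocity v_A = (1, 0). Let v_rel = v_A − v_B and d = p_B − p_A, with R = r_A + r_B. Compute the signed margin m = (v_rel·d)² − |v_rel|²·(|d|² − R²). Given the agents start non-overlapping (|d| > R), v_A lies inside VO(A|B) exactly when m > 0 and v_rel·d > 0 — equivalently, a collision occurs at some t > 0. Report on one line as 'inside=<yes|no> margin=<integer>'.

d = (-12, -13),  |d|² = 313;  R = 7+8 = 15,  c = 313−15² = 88
v_rel = (1, -4),  |v_rel|² = 17;  v_rel·d = (1)·(-12) + (-4)·(-13) = 40
17·t² − 80·t + 88 = 0  ⇒  m = 40² − 17·88 = 104
m = 104 > 0,  v_rel·d = 40 > 0  ⇒  inside

inside=yes margin=104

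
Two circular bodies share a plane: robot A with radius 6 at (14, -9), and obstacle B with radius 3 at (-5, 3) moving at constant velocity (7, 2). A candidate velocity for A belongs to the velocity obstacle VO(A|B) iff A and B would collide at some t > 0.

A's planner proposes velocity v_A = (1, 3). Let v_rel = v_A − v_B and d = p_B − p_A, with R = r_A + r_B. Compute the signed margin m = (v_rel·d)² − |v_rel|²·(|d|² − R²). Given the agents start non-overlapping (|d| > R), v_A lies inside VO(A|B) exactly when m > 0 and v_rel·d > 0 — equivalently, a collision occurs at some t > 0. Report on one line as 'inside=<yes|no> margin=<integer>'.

d = (-19, 12),  |d|² = 505;  R = 6+3 = 9,  c = 505−9² = 424
v_rel = (-6, 1),  |v_rel|² = 37;  v_rel·d = (-6)·(-19) + (1)·(12) = 126
37·t² − 252·t + 424 = 0  ⇒  m = 126² − 37·424 = 188
m = 188 > 0,  v_rel·d = 126 > 0  ⇒  inside

inside=yes margin=188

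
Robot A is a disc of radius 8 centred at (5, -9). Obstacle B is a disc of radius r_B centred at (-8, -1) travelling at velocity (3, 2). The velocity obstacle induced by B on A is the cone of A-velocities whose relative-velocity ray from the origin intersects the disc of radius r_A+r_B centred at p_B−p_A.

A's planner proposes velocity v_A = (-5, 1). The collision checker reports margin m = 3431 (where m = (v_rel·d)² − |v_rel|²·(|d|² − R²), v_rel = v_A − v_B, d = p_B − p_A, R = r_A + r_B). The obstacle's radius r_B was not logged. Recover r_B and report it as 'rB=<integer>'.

m = 3431
d = (-13, 8);  v_rel = (-8, -1),  |v_rel|² = 65
v_rel×d = (-8)·(8) − (-1)·(-13) = -77
since m = R²·65 − (-77)²:  R² = (5929 + 3431) / 65 = 144
R = √144 = 12  ⇒  r_B = 12 − 8 = 4

rB=4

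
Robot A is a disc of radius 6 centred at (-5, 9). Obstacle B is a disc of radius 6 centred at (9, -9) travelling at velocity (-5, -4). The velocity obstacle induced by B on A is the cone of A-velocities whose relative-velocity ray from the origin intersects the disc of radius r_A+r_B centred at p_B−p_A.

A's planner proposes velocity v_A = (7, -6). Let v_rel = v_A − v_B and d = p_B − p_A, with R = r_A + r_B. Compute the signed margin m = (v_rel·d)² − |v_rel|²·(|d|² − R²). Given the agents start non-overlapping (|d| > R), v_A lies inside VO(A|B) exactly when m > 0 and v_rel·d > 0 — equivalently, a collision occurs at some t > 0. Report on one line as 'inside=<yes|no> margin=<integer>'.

d = (14, -18),  |d|² = 520;  R = 6+6 = 12,  c = 520−12² = 376
v_rel = (12, -2),  |v_rel|² = 148;  v_rel·d = (12)·(14) + (-2)·(-18) = 204
148·t² − 408·t + 376 = 0  ⇒  m = 204² − 148·376 = -14032
m = -14032 < 0,  v_rel·d = 204 > 0  ⇒  outside

inside=no margin=-14032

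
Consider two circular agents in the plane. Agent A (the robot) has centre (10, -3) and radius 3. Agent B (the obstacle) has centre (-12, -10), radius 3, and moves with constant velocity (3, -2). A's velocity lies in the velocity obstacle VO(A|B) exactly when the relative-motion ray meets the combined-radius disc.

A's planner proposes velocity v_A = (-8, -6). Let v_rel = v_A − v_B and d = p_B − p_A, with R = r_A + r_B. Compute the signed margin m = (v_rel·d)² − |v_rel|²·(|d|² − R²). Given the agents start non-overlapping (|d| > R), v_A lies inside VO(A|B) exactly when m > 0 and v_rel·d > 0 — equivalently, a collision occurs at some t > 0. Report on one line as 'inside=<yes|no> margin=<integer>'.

d = (-22, -7),  |d|² = 533;  R = 3+3 = 6,  c = 533−6² = 497
v_rel = (-11, -4),  |v_rel|² = 137;  v_rel·d = (-11)·(-22) + (-4)·(-7) = 270
137·t² − 540·t + 497 = 0  ⇒  m = 270² − 137·497 = 4811
m = 4811 > 0,  v_rel·d = 270 > 0  ⇒  inside

inside=yes margin=4811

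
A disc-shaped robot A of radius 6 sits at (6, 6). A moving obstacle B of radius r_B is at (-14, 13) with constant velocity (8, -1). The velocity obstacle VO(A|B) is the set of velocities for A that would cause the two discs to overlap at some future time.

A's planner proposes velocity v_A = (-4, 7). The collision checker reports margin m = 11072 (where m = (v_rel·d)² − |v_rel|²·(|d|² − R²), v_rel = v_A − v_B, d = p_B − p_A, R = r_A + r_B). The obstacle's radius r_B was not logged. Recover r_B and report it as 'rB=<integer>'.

m = 11072
d = (-20, 7);  v_rel = (-12, 8),  |v_rel|² = 208
v_rel×d = (-12)·(7) − (8)·(-20) = 76
since m = R²·208 − 76²:  R² = (5776 + 11072) / 208 = 81
R = √81 = 9  ⇒  r_B = 9 − 6 = 3

rB=3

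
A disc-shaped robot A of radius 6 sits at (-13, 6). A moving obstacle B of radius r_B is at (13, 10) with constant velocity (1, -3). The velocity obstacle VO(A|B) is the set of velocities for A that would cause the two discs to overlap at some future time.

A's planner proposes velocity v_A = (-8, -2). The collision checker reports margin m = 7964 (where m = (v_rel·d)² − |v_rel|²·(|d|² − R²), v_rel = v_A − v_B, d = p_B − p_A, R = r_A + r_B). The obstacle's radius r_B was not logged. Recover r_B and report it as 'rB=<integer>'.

m = 7964
d = (26, 4);  v_rel = (-9, 1),  |v_rel|² = 82
v_rel×d = (-9)·(4) − (1)·(26) = -62
since m = R²·82 − (-62)²:  R² = (3844 + 7964) / 82 = 144
R = √144 = 12  ⇒  r_B = 12 − 6 = 6

rB=6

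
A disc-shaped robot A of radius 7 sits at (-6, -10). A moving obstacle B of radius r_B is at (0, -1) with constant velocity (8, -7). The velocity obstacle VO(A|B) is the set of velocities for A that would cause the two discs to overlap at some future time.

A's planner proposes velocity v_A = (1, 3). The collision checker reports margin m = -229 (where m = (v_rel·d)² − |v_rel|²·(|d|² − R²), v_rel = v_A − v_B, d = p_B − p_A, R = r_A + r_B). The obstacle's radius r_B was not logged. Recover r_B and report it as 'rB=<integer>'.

m = -229
d = (6, 9);  v_rel = (-7, 10),  |v_rel|² = 149
v_rel×d = (-7)·(9) − (10)·(6) = -123
since m = R²·149 − (-123)²:  R² = (15129 + -229) / 149 = 100
R = √100 = 10  ⇒  r_B = 10 − 7 = 3

rB=3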